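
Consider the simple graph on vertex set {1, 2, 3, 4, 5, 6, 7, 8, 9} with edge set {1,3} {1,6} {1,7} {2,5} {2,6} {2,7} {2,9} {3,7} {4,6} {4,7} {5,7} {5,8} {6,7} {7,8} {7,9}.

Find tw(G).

2

A width-2 tree decomposition is:
Bags: B1 = {2, 5, 7}  B2 = {2, 6, 7}  B3 = {1, 6, 7}  B4 = {1, 3, 7}  B5 = {5, 7, 8}  B6 = {2, 7, 9}  B7 = {4, 6, 7}
Tree: B1–B2, B2–B3, B3–B4, B1–B5, B2–B6, B3–B7
Each bag holds 3 vertices, so the decomposition has width 2, which upper-bounds the treewidth. Conversely, {1, 3, 7} is a clique of size 3, and the vertices of any clique must share a bag in every tree decomposition; so some bag has ≥ 3 vertices and tw(G) ≥ 2. The upper and lower bounds meet at 2, so that is the treewidth.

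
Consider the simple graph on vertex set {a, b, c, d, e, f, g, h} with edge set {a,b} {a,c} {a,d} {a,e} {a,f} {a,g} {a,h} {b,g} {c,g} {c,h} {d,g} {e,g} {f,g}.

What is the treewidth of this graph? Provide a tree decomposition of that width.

Treewidth 2.
Bags: B1 = {a, c, g}  B2 = {a, d, g}  B3 = {a, e, g}  B4 = {a, b, g}  B5 = {a, c, h}  B6 = {a, f, g}
Tree: B1–B2, B1–B3, B1–B4, B1–B5, B2–B6

The largest bag has 3 vertices, giving width 2; this decomposition certifies tw(G) ≤ 2. On the other hand G contains the 3-clique {a, d, g}. A clique must lie in a single bag of any decomposition, so no decomposition can have width below 2. Combining the bounds, tw(G) = 2.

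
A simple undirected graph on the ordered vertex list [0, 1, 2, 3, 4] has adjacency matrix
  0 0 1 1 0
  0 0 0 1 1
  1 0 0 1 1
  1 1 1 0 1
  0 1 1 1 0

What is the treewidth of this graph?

2

A width-2 tree decomposition is:
Bags: B1 = {0, 2, 3}  B2 = {2, 3, 4}  B3 = {1, 3, 4}
Tree: B1–B2, B2–B3
The largest bag has 3 vertices, giving width 2; this decomposition certifies tw(G) ≤ 2. Conversely, {1, 3, 4} is a clique of size 3, and the vertices of any clique must share a bag in every tree decomposition; so some bag has ≥ 3 vertices and tw(G) ≥ 2. Therefore the treewidth is 2.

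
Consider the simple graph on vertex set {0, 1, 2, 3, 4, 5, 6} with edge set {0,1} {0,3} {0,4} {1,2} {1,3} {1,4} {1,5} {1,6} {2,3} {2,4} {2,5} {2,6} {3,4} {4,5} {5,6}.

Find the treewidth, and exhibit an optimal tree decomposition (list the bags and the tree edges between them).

Treewidth 3.
One such decomposition:
Bags: B1 = {1, 2, 4, 5}  B2 = {1, 2, 3, 4}  B3 = {1, 2, 5, 6}  B4 = {0, 1, 3, 4}
Tree: B1–B2, B1–B3, B2–B4

Every bag has size at most 4, so the width is 4 − 1 = 3 and tw(G) ≤ 3. On the other hand G contains the 4-clique {0, 1, 3, 4}. A clique must lie in a single bag of any decomposition, so no decomposition can have width below 3. Hence tw(G) = 3 exactly.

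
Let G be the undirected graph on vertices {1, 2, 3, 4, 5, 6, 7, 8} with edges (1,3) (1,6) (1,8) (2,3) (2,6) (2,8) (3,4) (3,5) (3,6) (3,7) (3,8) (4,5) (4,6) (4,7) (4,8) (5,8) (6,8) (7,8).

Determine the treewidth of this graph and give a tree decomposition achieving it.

Treewidth 3.
One optimal decomposition is:
Bags: B1 = {1, 3, 6, 8}  B2 = {3, 4, 6, 8}  B3 = {3, 4, 5, 8}  B4 = {3, 4, 7, 8}  B5 = {2, 3, 6, 8}
Tree: B1–B2, B2–B3, B3–B4, B2–B5

Every bag has size at most 4, so the width is 4 − 1 = 3 and tw(G) ≤ 3. Conversely, {1, 3, 6, 8} is a clique of size 4, and the vertices of any clique must share a bag in every tree decomposition; so some bag has ≥ 4 vertices and tw(G) ≥ 3. Hence tw(G) = 3 exactly.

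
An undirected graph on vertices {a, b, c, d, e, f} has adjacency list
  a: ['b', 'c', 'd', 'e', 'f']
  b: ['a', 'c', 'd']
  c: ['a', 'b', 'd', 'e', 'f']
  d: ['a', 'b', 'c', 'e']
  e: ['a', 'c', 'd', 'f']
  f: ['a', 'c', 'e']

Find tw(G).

3

A width-3 tree decomposition is:
Bags: B1 = {a, c, e, f}  B2 = {a, c, d, e}  B3 = {a, b, c, d}
Tree: B1–B2, B2–B3
The largest bag has 4 vertices, giving width 3; this decomposition certifies tw(G) ≤ 3. On the other hand G contains the 4-clique {a, c, d, e}. A clique must lie in a single bag of any decomposition, so no decomposition can have width below 3. Combining the bounds, tw(G) = 3.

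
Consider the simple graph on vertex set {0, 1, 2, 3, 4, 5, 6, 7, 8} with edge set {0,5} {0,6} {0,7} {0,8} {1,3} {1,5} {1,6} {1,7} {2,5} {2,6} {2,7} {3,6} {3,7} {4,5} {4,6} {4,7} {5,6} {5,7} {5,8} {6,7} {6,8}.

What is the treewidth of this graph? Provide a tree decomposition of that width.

Treewidth 3.
Bags: B1 = {1, 5, 6, 7}  B2 = {1, 3, 6, 7}  B3 = {2, 5, 6, 7}  B4 = {0, 5, 6, 7}  B5 = {4, 5, 6, 7}  B6 = {0, 5, 6, 8}
Tree: B1–B2, B1–B3, B3–B4, B4–B5, B4–B6

Every bag has size at most 4, so the width is 4 − 1 = 3 and tw(G) ≤ 3. On the other hand G contains the 4-clique {1, 3, 6, 7}. A clique must lie in a single bag of any decomposition, so no decomposition can have width below 3. Combining the bounds, tw(G) = 3.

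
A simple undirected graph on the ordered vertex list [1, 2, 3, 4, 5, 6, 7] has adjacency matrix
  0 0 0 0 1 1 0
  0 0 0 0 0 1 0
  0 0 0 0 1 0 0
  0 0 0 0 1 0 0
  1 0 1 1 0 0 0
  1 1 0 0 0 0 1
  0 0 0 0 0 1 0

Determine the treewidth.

A width-1 tree decomposition is:
Bags: B1 = {1, 6}  B2 = {1, 5}  B3 = {3, 5}  B4 = {6, 7}  B5 = {4, 5}  B6 = {2, 6}
Tree: B1–B2, B2–B3, B1–B4, B2–B5, B1–B6
Each bag holds 2 vertices, so the decomposition has width 1, which upper-bounds the treewidth. Any graph with an edge has treewidth ≥ 1, and G has the edge 6–1. Hence tw(G) = 1 exactly.

1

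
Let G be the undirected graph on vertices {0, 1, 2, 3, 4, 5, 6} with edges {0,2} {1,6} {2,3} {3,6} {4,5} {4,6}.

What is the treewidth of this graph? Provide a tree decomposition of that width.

The largest bag has 2 vertices, giving width 1; this decomposition certifies tw(G) ≤ 1. Any graph with an edge has treewidth ≥ 1, and G has the edge 6–3. Therefore the treewidth is 1.

Treewidth 1.
One such decomposition:
Bags: B1 = {3, 6}  B2 = {4, 6}  B3 = {1, 6}  B4 = {2, 3}  B5 = {4, 5}  B6 = {0, 2}
Tree: B1–B2, B1–B3, B1–B4, B2–B5, B4–B6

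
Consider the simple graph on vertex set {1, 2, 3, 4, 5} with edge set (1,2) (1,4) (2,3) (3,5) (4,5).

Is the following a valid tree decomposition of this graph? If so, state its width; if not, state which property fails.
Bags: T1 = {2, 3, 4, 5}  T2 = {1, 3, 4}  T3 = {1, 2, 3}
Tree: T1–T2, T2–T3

A tree decomposition must satisfy three properties: every vertex lies in some bag; for every edge, both endpoints lie together in some bag; and for every vertex, the bags containing it form a connected subtree. Here bags containing vertex 2 are not connected in the tree, so the decomposition is invalid.

No — bags containing vertex 2 are not connected in the tree.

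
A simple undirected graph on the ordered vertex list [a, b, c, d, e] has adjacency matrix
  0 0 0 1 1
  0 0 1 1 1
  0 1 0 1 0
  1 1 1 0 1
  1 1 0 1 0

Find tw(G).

2

A width-2 tree decomposition is:
Bags: B1 = {a, d, e}  B2 = {b, d, e}  B3 = {b, c, d}
Tree: B1–B2, B2–B3
Each bag holds 3 vertices, so the decomposition has width 2, which upper-bounds the treewidth. For the lower bound, the 3 vertices {a, d, e} are pairwise adjacent, and any tree decomposition puts a clique entirely inside one bag — forcing width ≥ 2. Therefore the treewidth is 2.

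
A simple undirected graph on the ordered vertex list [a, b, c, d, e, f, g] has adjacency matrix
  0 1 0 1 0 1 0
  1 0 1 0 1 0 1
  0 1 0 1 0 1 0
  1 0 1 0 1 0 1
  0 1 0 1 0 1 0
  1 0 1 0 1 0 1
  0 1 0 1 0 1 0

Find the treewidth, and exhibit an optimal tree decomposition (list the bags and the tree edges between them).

Treewidth 3.
One optimal decomposition is:
Bags: B1 = {a, b, d, f}  B2 = {b, d, f, g}  B3 = {b, d, e, f}  B4 = {b, c, d, f}
Tree: B1–B2, B2–B3, B3–B4

Every bag has size at most 4, so the width is 4 − 1 = 3 and tw(G) ≤ 3. For the lower bound: the 4 vertex sets {a,d}, {f,g}, {b}, {e} are disjoint, each induces a connected subgraph, and every pair is joined by at least one edge of G. Contracting each set to a single vertex therefore yields K_{4} as a minor, and since treewidth is minor-monotone, tw(G) ≥ tw(K_{4}) = 3. Combining the bounds, tw(G) = 3.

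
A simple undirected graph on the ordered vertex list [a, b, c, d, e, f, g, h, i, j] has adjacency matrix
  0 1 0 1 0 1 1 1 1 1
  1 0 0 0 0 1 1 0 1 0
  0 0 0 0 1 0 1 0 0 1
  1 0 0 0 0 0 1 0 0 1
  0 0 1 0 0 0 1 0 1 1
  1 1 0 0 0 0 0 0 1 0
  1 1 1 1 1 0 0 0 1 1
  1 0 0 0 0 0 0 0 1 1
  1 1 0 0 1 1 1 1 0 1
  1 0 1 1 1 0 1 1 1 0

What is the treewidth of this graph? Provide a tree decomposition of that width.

Treewidth 3.
One optimal decomposition is:
Bags: B1 = {a, b, g, i}  B2 = {a, g, i, j}  B3 = {a, b, f, i}  B4 = {a, h, i, j}  B5 = {e, g, i, j}  B6 = {a, d, g, j}  B7 = {c, e, g, j}
Tree: B1–B2, B1–B3, B2–B4, B2–B5, B2–B6, B5–B7

Each bag holds 4 vertices, so the decomposition has width 3, which upper-bounds the treewidth. Conversely, {a, d, g, j} is a clique of size 4, and the vertices of any clique must share a bag in every tree decomposition; so some bag has ≥ 4 vertices and tw(G) ≥ 3. The upper and lower bounds meet at 3, so that is the treewidth.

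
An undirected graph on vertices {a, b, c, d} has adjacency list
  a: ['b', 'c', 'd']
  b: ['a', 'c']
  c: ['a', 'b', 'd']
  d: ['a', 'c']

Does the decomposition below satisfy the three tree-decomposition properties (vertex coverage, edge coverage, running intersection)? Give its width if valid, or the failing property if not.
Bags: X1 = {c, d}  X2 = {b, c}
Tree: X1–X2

No — vertex a appears in no bag.

A tree decomposition must satisfy three properties: every vertex lies in some bag; for every edge, both endpoints lie together in some bag; and for every vertex, the bags containing it form a connected subtree. Here vertex a appears in no bag, so the decomposition is invalid.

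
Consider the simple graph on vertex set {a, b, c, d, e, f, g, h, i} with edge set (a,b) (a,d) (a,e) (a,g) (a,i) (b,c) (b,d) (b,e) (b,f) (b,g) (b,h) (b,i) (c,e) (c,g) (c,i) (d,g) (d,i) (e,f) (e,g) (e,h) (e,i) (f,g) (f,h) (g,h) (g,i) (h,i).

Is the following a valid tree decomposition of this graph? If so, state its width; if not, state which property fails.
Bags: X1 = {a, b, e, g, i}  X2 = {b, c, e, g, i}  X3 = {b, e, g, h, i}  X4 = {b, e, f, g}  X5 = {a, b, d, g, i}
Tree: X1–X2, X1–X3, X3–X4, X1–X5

No — edge (h,f) lies in no bag.

A tree decomposition must satisfy three properties: every vertex lies in some bag; for every edge, both endpoints lie together in some bag; and for every vertex, the bags containing it form a connected subtree. Here edge (h,f) lies in no bag, so the decomposition is invalid.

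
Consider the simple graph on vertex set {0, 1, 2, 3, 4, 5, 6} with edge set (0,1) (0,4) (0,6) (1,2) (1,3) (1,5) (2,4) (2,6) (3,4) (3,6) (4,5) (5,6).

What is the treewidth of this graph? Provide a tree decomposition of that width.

Treewidth 3.
One such decomposition:
Bags: B1 = {1, 3, 4, 6}  B2 = {0, 1, 4, 6}  B3 = {1, 4, 5, 6}  B4 = {1, 2, 4, 6}
Tree: B1–B2, B2–B3, B3–B4

The largest bag has 4 vertices, giving width 3; this decomposition certifies tw(G) ≤ 3. For the lower bound: the 4 vertex sets {3,4}, {0,1}, {6}, {5} are disjoint, each induces a connected subgraph, and every pair is joined by at least one edge of G. Contracting each set to a single vertex therefore yields K_{4} as a minor, and since treewidth is minor-monotone, tw(G) ≥ tw(K_{4}) = 3. Combining the bounds, tw(G) = 3.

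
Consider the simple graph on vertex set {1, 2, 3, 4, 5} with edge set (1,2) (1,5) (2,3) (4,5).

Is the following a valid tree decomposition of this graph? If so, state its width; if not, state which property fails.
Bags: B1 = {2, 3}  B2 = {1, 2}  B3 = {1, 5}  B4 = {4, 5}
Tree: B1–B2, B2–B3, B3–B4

Yes; width 1.

Checking the three conditions: (i) the bags cover all of {1, 2, 3, 4, 5}; (ii) for each edge, some bag contains both endpoints; (iii) the bags containing any fixed vertex form a subtree. All hold, so the decomposition is valid with width 2 − 1 = 1.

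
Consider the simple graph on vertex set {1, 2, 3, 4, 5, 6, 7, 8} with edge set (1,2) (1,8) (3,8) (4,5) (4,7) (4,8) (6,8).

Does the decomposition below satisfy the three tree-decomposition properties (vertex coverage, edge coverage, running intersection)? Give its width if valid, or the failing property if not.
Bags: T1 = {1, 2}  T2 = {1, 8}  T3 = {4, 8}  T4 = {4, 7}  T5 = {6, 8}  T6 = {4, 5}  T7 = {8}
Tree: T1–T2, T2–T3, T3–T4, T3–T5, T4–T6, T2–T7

A tree decomposition must satisfy three properties: every vertex lies in some bag; for every edge, both endpoints lie together in some bag; and for every vertex, the bags containing it form a connected subtree. Here vertex 3 appears in no bag, so the decomposition is invalid.

No — vertex 3 appears in no bag.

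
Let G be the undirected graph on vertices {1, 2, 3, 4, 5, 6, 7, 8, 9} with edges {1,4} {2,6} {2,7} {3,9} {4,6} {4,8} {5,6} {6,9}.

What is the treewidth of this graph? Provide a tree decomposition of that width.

Treewidth 1.
Bags: B1 = {4, 8}  B2 = {4, 6}  B3 = {2, 6}  B4 = {6, 9}  B5 = {1, 4}  B6 = {5, 6}  B7 = {3, 9}  B8 = {2, 7}
Tree: B1–B2, B2–B3, B3–B4, B1–B5, B2–B6, B4–B7, B3–B8

Each bag holds 2 vertices, so the decomposition has width 1, which upper-bounds the treewidth. Any graph with an edge has treewidth ≥ 1, and G has the edge 8–4. Hence tw(G) = 1 exactly.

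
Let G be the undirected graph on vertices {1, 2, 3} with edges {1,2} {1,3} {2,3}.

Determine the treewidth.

A width-2 tree decomposition is:
Bags: B1 = {1, 2, 3}
Tree: (single bag)
A single bag containing all 3 vertices is trivially a valid decomposition of width 2. On the other hand G contains the 3-clique {1, 2, 3}. A clique must lie in a single bag of any decomposition, so no decomposition can have width below 2. Therefore the treewidth is 2.

2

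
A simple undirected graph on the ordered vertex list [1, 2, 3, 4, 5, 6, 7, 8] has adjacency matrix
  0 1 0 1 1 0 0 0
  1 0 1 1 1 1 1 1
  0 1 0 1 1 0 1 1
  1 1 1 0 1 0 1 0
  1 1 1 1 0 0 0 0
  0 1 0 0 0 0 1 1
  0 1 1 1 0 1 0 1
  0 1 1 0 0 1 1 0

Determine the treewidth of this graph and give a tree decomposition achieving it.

Treewidth 3.
One optimal decomposition is:
Bags: B1 = {2, 3, 4, 7}  B2 = {2, 3, 7, 8}  B3 = {2, 3, 4, 5}  B4 = {2, 6, 7, 8}  B5 = {1, 2, 4, 5}
Tree: B1–B2, B1–B3, B2–B4, B3–B5

Every bag has size at most 4, so the width is 4 − 1 = 3 and tw(G) ≤ 3. Conversely, {1, 2, 4, 5} is a clique of size 4, and the vertices of any clique must share a bag in every tree decomposition; so some bag has ≥ 4 vertices and tw(G) ≥ 3. Therefore the treewidth is 3.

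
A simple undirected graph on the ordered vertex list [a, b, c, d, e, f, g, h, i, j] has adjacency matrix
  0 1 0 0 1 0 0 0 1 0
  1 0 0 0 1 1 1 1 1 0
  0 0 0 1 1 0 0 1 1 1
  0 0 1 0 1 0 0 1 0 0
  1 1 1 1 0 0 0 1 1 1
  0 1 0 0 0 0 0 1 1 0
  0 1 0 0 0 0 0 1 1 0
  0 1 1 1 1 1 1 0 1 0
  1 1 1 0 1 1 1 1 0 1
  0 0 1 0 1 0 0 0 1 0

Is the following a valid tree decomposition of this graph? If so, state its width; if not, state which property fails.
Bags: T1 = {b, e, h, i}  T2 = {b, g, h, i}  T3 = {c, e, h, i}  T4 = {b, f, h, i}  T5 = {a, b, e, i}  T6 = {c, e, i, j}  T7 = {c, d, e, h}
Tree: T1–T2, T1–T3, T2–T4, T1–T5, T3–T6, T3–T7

Checking the three conditions: (i) the bags cover all of {a, b, c, d, e, f, g, h, i, j}; (ii) for each edge, some bag contains both endpoints; (iii) the bags containing any fixed vertex form a subtree. All hold, so the decomposition is valid with width 4 − 1 = 3.

Yes; width 3.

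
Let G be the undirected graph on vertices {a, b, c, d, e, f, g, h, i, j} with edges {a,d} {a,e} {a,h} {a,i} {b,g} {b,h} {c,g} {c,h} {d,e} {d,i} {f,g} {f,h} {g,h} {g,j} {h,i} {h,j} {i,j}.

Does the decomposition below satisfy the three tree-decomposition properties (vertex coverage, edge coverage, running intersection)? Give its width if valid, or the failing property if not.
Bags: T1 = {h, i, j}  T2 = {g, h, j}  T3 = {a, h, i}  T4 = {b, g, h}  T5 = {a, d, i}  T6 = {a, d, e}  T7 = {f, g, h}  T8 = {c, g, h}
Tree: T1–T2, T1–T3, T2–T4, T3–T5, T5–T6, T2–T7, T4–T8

Yes; width 2.

Every vertex of G appears in some bag (union = {a, b, c, d, e, f, g, h, i, j}); every edge is covered by a bag; and for each vertex v the set of bags containing v is connected in the bag tree. The decomposition is therefore valid. The largest bag has 3 vertices, so the width is 2.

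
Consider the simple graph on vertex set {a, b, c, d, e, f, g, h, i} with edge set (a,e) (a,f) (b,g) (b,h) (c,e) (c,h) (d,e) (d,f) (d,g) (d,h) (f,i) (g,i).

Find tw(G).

3

A width-3 tree decomposition is:
Bags: B1 = {b, f, g, i}  B2 = {b, d, f, g}  B3 = {b, d, f, h}  B4 = {a, d, f, h}  B5 = {a, d, e, h}  B6 = {a, c, e, h}
Tree: B1–B2, B2–B3, B3–B4, B4–B5, B5–B6
Each bag holds 4 vertices, so the decomposition has width 3, which upper-bounds the treewidth. For the lower bound: the 4 vertex sets {b,g,i}, {f}, {d}, {a,c,e,h} are disjoint, each induces a connected subgraph, and every pair is joined by at least one edge of G. Contracting each set to a single vertex therefore yields K_{4} as a minor, and since treewidth is minor-monotone, tw(G) ≥ tw(K_{4}) = 3. Therefore the treewidth is 3.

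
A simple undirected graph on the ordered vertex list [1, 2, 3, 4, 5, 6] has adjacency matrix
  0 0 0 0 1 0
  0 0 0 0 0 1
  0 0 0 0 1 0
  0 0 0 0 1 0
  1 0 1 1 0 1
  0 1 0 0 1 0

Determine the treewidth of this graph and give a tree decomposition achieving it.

Treewidth 1.
Bags: B1 = {5, 6}  B2 = {1, 5}  B3 = {2, 6}  B4 = {4, 5}  B5 = {3, 5}
Tree: B1–B2, B1–B3, B2–B4, B2–B5

The largest bag has 2 vertices, giving width 1; this decomposition certifies tw(G) ≤ 1. Since G has at least one edge (e.g. 6–5), it is not an edgeless graph, so tw(G) ≥ 1. Hence tw(G) = 1 exactly.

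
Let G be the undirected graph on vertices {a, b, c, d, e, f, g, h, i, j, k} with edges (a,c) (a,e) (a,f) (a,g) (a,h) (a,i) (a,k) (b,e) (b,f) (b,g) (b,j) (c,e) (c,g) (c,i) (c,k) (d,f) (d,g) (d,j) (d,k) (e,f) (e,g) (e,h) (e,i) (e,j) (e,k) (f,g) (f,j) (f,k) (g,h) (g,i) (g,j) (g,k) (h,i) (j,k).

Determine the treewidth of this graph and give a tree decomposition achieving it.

Treewidth 4.
One optimal decomposition is:
Bags: B1 = {e, f, g, j, k}  B2 = {a, e, f, g, k}  B3 = {a, c, e, g, k}  B4 = {a, c, e, g, i}  B5 = {a, e, g, h, i}  B6 = {b, e, f, g, j}  B7 = {d, f, g, j, k}
Tree: B1–B2, B2–B3, B3–B4, B4–B5, B1–B6, B1–B7

Each bag holds 5 vertices, so the decomposition has width 4, which upper-bounds the treewidth. Conversely, {d, f, g, j, k} is a clique of size 5, and the vertices of any clique must share a bag in every tree decomposition; so some bag has ≥ 5 vertices and tw(G) ≥ 4. Therefore the treewidth is 4.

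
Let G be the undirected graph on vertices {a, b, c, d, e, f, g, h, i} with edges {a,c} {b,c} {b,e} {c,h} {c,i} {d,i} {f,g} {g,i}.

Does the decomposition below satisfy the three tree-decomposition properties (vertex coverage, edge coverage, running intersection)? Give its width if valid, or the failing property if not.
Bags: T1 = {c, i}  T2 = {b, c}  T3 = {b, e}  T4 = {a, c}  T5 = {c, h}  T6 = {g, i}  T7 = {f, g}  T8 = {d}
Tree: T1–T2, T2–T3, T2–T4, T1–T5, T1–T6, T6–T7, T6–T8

A tree decomposition must satisfy three properties: every vertex lies in some bag; for every edge, both endpoints lie together in some bag; and for every vertex, the bags containing it form a connected subtree. Here edge (i,d) lies in no bag, so the decomposition is invalid.

No — edge (i,d) lies in no bag.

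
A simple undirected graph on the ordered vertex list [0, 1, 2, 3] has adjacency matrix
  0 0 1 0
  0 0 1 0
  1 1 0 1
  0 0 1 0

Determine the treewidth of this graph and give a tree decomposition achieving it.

The largest bag has 2 vertices, giving width 1; this decomposition certifies tw(G) ≤ 1. G has an edge, so its treewidth is at least 1. Combining the bounds, tw(G) = 1.

Treewidth 1.
Bags: B1 = {2, 3}  B2 = {1, 2}  B3 = {0, 2}
Tree: B1–B2, B1–B3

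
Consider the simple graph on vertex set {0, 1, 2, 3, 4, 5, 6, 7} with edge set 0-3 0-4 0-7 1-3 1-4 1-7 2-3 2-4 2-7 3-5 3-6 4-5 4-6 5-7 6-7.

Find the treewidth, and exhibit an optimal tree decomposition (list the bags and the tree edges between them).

Treewidth 3.
One such decomposition:
Bags: B1 = {2, 3, 4, 7}  B2 = {3, 4, 5, 7}  B3 = {3, 4, 6, 7}  B4 = {1, 3, 4, 7}  B5 = {0, 3, 4, 7}
Tree: B1–B2, B2–B3, B3–B4, B4–B5

The largest bag has 4 vertices, giving width 3; this decomposition certifies tw(G) ≤ 3. For the lower bound: the 4 vertex sets {2,7}, {3,5}, {4}, {6} are disjoint, each induces a connected subgraph, and every pair is joined by at least one edge of G. Contracting each set to a single vertex therefore yields K_{4} as a minor, and since treewidth is minor-monotone, tw(G) ≥ tw(K_{4}) = 3. Combining the bounds, tw(G) = 3.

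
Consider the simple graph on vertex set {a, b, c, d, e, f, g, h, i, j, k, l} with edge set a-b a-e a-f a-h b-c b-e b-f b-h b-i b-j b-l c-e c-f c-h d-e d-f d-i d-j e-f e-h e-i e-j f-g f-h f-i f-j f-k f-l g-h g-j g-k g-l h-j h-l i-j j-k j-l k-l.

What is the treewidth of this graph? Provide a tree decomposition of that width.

Treewidth 4.
One such decomposition:
Bags: B1 = {b, e, f, h, j}  B2 = {b, e, f, i, j}  B3 = {b, f, h, j, l}  B4 = {a, b, e, f, h}  B5 = {d, e, f, i, j}  B6 = {f, g, h, j, l}  B7 = {f, g, j, k, l}  B8 = {b, c, e, f, h}
Tree: B1–B2, B1–B3, B1–B4, B2–B5, B3–B6, B6–B7, B4–B8

The largest bag has 5 vertices, giving width 4; this decomposition certifies tw(G) ≤ 4. For the lower bound, the 5 vertices {d, e, f, i, j} are pairwise adjacent, and any tree decomposition puts a clique entirely inside one bag — forcing width ≥ 4. The upper and lower bounds meet at 4, so that is the treewidth.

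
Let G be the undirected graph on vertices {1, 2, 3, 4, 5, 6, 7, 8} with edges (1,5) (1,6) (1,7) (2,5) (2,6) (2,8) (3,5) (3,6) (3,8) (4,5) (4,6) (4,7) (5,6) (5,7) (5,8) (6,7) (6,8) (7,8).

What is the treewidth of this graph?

3

A width-3 tree decomposition is:
Bags: B1 = {2, 5, 6, 8}  B2 = {5, 6, 7, 8}  B3 = {1, 5, 6, 7}  B4 = {3, 5, 6, 8}  B5 = {4, 5, 6, 7}
Tree: B1–B2, B2–B3, B1–B4, B2–B5
Every bag has size at most 4, so the width is 4 − 1 = 3 and tw(G) ≤ 3. Conversely, {2, 5, 6, 8} is a clique of size 4, and the vertices of any clique must share a bag in every tree decomposition; so some bag has ≥ 4 vertices and tw(G) ≥ 3. Therefore the treewidth is 3.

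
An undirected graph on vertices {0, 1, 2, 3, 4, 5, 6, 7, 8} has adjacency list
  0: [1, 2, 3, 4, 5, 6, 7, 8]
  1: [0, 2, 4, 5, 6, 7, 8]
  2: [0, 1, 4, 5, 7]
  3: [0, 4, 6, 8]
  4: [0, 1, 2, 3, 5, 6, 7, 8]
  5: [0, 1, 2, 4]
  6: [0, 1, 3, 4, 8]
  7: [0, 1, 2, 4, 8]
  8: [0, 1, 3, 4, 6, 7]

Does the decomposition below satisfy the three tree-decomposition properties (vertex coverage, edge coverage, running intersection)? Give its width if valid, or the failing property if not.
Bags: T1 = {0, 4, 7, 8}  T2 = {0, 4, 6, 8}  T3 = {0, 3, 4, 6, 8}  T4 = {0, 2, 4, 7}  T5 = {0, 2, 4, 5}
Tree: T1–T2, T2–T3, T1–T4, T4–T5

No — vertex 1 appears in no bag.

A tree decomposition must satisfy three properties: every vertex lies in some bag; for every edge, both endpoints lie together in some bag; and for every vertex, the bags containing it form a connected subtree. Here vertex 1 appears in no bag, so the decomposition is invalid.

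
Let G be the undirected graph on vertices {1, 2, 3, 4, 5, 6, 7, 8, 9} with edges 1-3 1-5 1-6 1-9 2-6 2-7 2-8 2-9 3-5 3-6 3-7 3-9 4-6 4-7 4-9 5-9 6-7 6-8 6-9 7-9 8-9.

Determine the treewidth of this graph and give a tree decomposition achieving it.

Treewidth 3.
One such decomposition:
Bags: B1 = {3, 6, 7, 9}  B2 = {1, 3, 6, 9}  B3 = {1, 3, 5, 9}  B4 = {4, 6, 7, 9}  B5 = {2, 6, 7, 9}  B6 = {2, 6, 8, 9}
Tree: B1–B2, B2–B3, B1–B4, B4–B5, B5–B6

Every bag has size at most 4, so the width is 4 − 1 = 3 and tw(G) ≤ 3. Conversely, {1, 3, 5, 9} is a clique of size 4, and the vertices of any clique must share a bag in every tree decomposition; so some bag has ≥ 4 vertices and tw(G) ≥ 3. Therefore the treewidth is 3.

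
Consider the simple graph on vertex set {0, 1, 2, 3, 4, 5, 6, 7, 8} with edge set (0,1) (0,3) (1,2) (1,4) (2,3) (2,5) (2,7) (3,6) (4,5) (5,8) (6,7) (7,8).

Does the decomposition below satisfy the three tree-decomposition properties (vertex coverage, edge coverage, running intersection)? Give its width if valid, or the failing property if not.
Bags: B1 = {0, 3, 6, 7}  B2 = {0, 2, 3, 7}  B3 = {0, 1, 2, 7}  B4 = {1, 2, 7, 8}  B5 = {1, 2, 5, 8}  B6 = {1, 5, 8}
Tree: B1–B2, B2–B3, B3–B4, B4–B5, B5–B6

A tree decomposition must satisfy three properties: every vertex lies in some bag; for every edge, both endpoints lie together in some bag; and for every vertex, the bags containing it form a connected subtree. Here vertex 4 appears in no bag, so the decomposition is invalid.

No — vertex 4 appears in no bag.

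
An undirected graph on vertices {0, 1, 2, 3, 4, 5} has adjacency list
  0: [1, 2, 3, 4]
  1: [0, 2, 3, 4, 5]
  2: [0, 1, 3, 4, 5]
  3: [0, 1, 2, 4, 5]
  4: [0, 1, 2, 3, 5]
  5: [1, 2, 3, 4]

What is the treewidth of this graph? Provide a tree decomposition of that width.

Each bag holds 5 vertices, so the decomposition has width 4, which upper-bounds the treewidth. On the other hand G contains the 5-clique {0, 1, 2, 3, 4}. A clique must lie in a single bag of any decomposition, so no decomposition can have width below 4. Combining the bounds, tw(G) = 4.

Treewidth 4.
One such decomposition:
Bags: B1 = {0, 1, 2, 3, 4}  B2 = {1, 2, 3, 4, 5}
Tree: B1–B2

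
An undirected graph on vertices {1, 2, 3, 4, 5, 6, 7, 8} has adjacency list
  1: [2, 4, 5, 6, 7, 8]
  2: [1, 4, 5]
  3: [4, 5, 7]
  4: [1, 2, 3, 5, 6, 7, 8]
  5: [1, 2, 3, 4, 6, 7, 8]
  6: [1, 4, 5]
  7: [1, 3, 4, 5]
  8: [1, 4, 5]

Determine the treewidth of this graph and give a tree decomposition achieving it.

Treewidth 3.
One such decomposition:
Bags: B1 = {1, 4, 5, 8}  B2 = {1, 4, 5, 7}  B3 = {1, 4, 5, 6}  B4 = {3, 4, 5, 7}  B5 = {1, 2, 4, 5}
Tree: B1–B2, B2–B3, B2–B4, B3–B5

The largest bag has 4 vertices, giving width 3; this decomposition certifies tw(G) ≤ 3. For the lower bound, the 4 vertices {1, 4, 5, 8} are pairwise adjacent, and any tree decomposition puts a clique entirely inside one bag — forcing width ≥ 3. The upper and lower bounds meet at 3, so that is the treewidth.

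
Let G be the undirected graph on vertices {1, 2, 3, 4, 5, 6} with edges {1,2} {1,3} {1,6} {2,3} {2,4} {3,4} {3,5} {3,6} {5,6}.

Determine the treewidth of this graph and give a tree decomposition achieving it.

Every bag has size at most 3, so the width is 3 − 1 = 2 and tw(G) ≤ 2. For the lower bound, the 3 vertices {1, 2, 3} are pairwise adjacent, and any tree decomposition puts a clique entirely inside one bag — forcing width ≥ 2. Hence tw(G) = 2 exactly.

Treewidth 2.
One optimal decomposition is:
Bags: B1 = {1, 2, 3}  B2 = {2, 3, 4}  B3 = {1, 3, 6}  B4 = {3, 5, 6}
Tree: B1–B2, B1–B3, B3–B4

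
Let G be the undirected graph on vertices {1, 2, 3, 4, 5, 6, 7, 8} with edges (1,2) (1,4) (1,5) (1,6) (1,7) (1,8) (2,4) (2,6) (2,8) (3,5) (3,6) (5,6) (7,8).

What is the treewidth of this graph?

2

A width-2 tree decomposition is:
Bags: B1 = {1, 2, 8}  B2 = {1, 2, 4}  B3 = {1, 7, 8}  B4 = {1, 2, 6}  B5 = {1, 5, 6}  B6 = {3, 5, 6}
Tree: B1–B2, B1–B3, B2–B4, B4–B5, B5–B6
Every bag has size at most 3, so the width is 3 − 1 = 2 and tw(G) ≤ 2. On the other hand G contains the 3-clique {1, 2, 8}. A clique must lie in a single bag of any decomposition, so no decomposition can have width below 2. The upper and lower bounds meet at 2, so that is the treewidth.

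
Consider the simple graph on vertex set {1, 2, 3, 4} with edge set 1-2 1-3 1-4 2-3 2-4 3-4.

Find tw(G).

A width-3 tree decomposition is:
Bags: B1 = {1, 2, 3, 4}
Tree: (single bag)
With just one bag of size 4, the width is 4 − 1 = 3, so tw(G) ≤ 3. For the lower bound, the 4 vertices {1, 2, 3, 4} are pairwise adjacent, and any tree decomposition puts a clique entirely inside one bag — forcing width ≥ 3. Hence tw(G) = 3 exactly.

3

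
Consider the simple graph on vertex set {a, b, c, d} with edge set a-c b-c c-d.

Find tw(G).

A width-1 tree decomposition is:
Bags: B1 = {a, c}  B2 = {c, d}  B3 = {b, c}
Tree: B1–B2, B2–B3
The largest bag has 2 vertices, giving width 1; this decomposition certifies tw(G) ≤ 1. Since G has at least one edge (e.g. a–c), it is not an edgeless graph, so tw(G) ≥ 1. Combining the bounds, tw(G) = 1.

1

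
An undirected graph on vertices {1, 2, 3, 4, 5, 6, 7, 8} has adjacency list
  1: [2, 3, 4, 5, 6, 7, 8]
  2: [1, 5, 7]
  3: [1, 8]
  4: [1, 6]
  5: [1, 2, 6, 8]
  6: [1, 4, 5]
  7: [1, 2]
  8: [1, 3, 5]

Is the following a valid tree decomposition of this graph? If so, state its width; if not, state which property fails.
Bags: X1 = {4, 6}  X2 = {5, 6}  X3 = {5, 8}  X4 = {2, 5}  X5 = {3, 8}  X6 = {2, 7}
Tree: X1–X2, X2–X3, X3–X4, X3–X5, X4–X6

A tree decomposition must satisfy three properties: every vertex lies in some bag; for every edge, both endpoints lie together in some bag; and for every vertex, the bags containing it form a connected subtree. Here vertex 1 appears in no bag, so the decomposition is invalid.

No — vertex 1 appears in no bag.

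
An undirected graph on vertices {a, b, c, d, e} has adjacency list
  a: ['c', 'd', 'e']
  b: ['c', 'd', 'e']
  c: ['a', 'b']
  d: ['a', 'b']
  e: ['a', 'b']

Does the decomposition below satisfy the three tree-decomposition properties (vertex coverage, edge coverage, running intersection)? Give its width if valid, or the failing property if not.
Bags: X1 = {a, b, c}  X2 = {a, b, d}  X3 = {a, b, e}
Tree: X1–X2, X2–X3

Yes; width 2.

Every vertex of G appears in some bag (union = {a, b, c, d, e}); every edge is covered by a bag; and for each vertex v the set of bags containing v is connected in the bag tree. The decomposition is therefore valid. The largest bag has 3 vertices, so the width is 2.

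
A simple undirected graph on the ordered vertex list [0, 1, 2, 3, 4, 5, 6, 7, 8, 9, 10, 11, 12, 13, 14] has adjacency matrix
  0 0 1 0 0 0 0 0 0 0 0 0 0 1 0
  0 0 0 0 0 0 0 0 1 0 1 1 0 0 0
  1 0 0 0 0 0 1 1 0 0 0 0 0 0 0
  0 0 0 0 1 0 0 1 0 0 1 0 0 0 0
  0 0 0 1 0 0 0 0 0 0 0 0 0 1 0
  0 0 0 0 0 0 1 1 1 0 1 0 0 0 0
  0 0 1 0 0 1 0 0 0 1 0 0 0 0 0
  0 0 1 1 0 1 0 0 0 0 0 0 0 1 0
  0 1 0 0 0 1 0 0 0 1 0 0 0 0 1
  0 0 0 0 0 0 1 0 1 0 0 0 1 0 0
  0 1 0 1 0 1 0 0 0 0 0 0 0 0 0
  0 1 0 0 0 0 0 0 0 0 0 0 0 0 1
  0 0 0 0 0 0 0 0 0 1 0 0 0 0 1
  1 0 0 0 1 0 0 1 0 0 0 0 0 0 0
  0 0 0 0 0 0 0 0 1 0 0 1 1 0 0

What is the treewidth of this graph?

A width-3 tree decomposition is:
Bags: B1 = {9, 11, 12, 14}  B2 = {8, 9, 11, 14}  B3 = {1, 8, 9, 11}  B4 = {1, 6, 8, 9}  B5 = {1, 5, 6, 8}  B6 = {1, 5, 6, 10}  B7 = {2, 5, 6, 10}  B8 = {2, 5, 7, 10}  B9 = {2, 3, 7, 10}  B10 = {0, 2, 3, 7}  B11 = {0, 3, 7, 13}  B12 = {0, 3, 4, 13}
Tree: B1–B2, B2–B3, B3–B4, B4–B5, B5–B6, B6–B7, B7–B8, B8–B9, B9–B10, B10–B11, B11–B12
Every bag has size at most 4, so the width is 4 − 1 = 3 and tw(G) ≤ 3. For the lower bound: the 4 vertex sets {11,12,14}, {9}, {8}, {1,5,6,10} are disjoint, each induces a connected subgraph, and every pair is joined by at least one edge of G. Contracting each set to a single vertex therefore yields K_{4} as a minor, and since treewidth is minor-monotone, tw(G) ≥ tw(K_{4}) = 3. The upper and lower bounds meet at 3, so that is the treewidth.

3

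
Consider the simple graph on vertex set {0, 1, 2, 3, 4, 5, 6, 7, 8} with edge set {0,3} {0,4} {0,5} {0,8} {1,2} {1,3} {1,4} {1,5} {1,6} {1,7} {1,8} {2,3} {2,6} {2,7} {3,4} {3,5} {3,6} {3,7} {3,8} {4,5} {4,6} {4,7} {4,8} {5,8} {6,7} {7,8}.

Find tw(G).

4

A width-4 tree decomposition is:
Bags: B1 = {1, 3, 4, 7, 8}  B2 = {1, 3, 4, 5, 8}  B3 = {1, 3, 4, 6, 7}  B4 = {0, 3, 4, 5, 8}  B5 = {1, 2, 3, 6, 7}
Tree: B1–B2, B1–B3, B2–B4, B3–B5
Every bag has size at most 5, so the width is 5 − 1 = 4 and tw(G) ≤ 4. Conversely, {0, 3, 4, 5, 8} is a clique of size 5, and the vertices of any clique must share a bag in every tree decomposition; so some bag has ≥ 5 vertices and tw(G) ≥ 4. Hence tw(G) = 4 exactly.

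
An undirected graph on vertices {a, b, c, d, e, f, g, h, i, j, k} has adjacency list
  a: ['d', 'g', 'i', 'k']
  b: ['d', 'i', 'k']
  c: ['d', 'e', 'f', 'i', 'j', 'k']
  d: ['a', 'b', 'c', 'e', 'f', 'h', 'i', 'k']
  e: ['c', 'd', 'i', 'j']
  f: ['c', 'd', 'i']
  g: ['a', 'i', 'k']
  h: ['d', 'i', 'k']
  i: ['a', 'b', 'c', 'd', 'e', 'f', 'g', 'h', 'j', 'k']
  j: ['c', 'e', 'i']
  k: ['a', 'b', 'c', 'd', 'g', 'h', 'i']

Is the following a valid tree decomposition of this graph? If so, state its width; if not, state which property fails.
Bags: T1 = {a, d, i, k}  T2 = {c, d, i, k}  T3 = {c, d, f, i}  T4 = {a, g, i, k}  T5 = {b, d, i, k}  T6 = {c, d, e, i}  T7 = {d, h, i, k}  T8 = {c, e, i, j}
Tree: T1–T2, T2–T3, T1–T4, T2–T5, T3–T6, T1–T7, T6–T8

Every vertex of G appears in some bag (union = {a, b, c, d, e, f, g, h, i, j, k}); every edge is covered by a bag; and for each vertex v the set of bags containing v is connected in the bag tree. The decomposition is therefore valid. The largest bag has 4 vertices, so the width is 3.

Yes; width 3.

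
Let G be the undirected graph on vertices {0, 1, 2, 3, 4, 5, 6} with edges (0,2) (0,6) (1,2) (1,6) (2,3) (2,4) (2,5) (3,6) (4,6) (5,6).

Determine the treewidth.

A width-2 tree decomposition is:
Bags: B1 = {0, 2, 6}  B2 = {2, 4, 6}  B3 = {2, 3, 6}  B4 = {1, 2, 6}  B5 = {2, 5, 6}
Tree: B1–B2, B2–B3, B3–B4, B4–B5
Each bag holds 3 vertices, so the decomposition has width 2, which upper-bounds the treewidth. For the lower bound, G contains the cycle 6–0–2–4–6, so G is not a forest; only forests have treewidth ≤ 1, hence tw(G) ≥ 2. Combining the bounds, tw(G) = 2.

2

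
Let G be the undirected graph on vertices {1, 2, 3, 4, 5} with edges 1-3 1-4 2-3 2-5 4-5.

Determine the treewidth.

A width-2 tree decomposition is:
Bags: B1 = {1, 3, 4}  B2 = {2, 3, 4}  B3 = {2, 4, 5}
Tree: B1–B2, B2–B3
The largest bag has 3 vertices, giving width 2; this decomposition certifies tw(G) ≤ 2. For the lower bound, G contains the cycle 4–1–3–2–5–4, so G is not a forest; only forests have treewidth ≤ 1, hence tw(G) ≥ 2. Hence tw(G) = 2 exactly.

2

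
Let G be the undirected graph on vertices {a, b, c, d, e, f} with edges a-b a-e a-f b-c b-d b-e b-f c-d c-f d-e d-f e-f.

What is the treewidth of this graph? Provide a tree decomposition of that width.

Treewidth 3.
One optimal decomposition is:
Bags: B1 = {b, c, d, f}  B2 = {b, d, e, f}  B3 = {a, b, e, f}
Tree: B1–B2, B2–B3

The largest bag has 4 vertices, giving width 3; this decomposition certifies tw(G) ≤ 3. For the lower bound, the 4 vertices {b, d, e, f} are pairwise adjacent, and any tree decomposition puts a clique entirely inside one bag — forcing width ≥ 3. Therefore the treewidth is 3.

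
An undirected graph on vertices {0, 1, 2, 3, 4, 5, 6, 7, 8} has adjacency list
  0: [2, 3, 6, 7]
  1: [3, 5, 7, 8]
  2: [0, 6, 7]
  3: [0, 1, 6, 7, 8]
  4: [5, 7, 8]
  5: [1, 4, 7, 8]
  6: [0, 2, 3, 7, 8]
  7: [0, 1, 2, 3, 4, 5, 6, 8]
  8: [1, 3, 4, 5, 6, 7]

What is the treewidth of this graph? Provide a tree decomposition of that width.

The largest bag has 4 vertices, giving width 3; this decomposition certifies tw(G) ≤ 3. Conversely, {0, 2, 6, 7} is a clique of size 4, and the vertices of any clique must share a bag in every tree decomposition; so some bag has ≥ 4 vertices and tw(G) ≥ 3. Combining the bounds, tw(G) = 3.

Treewidth 3.
One optimal decomposition is:
Bags: B1 = {0, 3, 6, 7}  B2 = {3, 6, 7, 8}  B3 = {1, 3, 7, 8}  B4 = {1, 5, 7, 8}  B5 = {4, 5, 7, 8}  B6 = {0, 2, 6, 7}
Tree: B1–B2, B2–B3, B3–B4, B4–B5, B1–B6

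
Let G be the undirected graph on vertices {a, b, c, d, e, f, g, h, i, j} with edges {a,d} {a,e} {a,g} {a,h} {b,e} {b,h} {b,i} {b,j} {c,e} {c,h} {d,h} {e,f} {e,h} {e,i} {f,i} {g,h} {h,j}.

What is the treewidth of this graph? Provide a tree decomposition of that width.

Every bag has size at most 3, so the width is 3 − 1 = 2 and tw(G) ≤ 2. On the other hand G contains the 3-clique {b, h, j}. A clique must lie in a single bag of any decomposition, so no decomposition can have width below 2. The upper and lower bounds meet at 2, so that is the treewidth.

Treewidth 2.
One optimal decomposition is:
Bags: B1 = {a, d, h}  B2 = {a, e, h}  B3 = {b, e, h}  B4 = {c, e, h}  B5 = {b, e, i}  B6 = {a, g, h}  B7 = {b, h, j}  B8 = {e, f, i}
Tree: B1–B2, B2–B3, B3–B4, B3–B5, B1–B6, B3–B7, B5–B8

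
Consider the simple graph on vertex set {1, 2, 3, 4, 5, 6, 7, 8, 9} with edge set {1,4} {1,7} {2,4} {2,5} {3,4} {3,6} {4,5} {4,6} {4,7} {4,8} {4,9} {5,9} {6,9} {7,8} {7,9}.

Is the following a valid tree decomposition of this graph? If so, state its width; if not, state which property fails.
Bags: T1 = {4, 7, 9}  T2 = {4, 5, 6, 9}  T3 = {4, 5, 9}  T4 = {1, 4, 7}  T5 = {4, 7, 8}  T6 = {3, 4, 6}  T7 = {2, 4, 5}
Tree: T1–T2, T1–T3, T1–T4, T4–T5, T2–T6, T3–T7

A tree decomposition must satisfy three properties: every vertex lies in some bag; for every edge, both endpoints lie together in some bag; and for every vertex, the bags containing it form a connected subtree. Here bags containing vertex 5 are not connected in the tree, so the decomposition is invalid.

No — bags containing vertex 5 are not connected in the tree.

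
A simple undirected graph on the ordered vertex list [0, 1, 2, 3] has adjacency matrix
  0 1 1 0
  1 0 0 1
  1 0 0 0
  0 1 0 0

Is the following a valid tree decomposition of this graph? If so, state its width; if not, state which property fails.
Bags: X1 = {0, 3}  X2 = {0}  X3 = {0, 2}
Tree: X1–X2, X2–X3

No — vertex 1 appears in no bag.

A tree decomposition must satisfy three properties: every vertex lies in some bag; for every edge, both endpoints lie together in some bag; and for every vertex, the bags containing it form a connected subtree. Here vertex 1 appears in no bag, so the decomposition is invalid.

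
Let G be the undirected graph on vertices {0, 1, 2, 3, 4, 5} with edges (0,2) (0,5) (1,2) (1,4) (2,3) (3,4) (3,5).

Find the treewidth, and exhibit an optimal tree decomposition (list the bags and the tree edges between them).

Treewidth 2.
Bags: B1 = {0, 2, 5}  B2 = {2, 3, 5}  B3 = {1, 2, 3}  B4 = {1, 3, 4}
Tree: B1–B2, B2–B3, B3–B4

Each bag holds 3 vertices, so the decomposition has width 2, which upper-bounds the treewidth. Since 0–5–3–2–0 is a cycle in G, G is not acyclic. Forests are exactly the graphs of treewidth ≤ 1, so tw(G) ≥ 2. The upper and lower bounds meet at 2, so that is the treewidth.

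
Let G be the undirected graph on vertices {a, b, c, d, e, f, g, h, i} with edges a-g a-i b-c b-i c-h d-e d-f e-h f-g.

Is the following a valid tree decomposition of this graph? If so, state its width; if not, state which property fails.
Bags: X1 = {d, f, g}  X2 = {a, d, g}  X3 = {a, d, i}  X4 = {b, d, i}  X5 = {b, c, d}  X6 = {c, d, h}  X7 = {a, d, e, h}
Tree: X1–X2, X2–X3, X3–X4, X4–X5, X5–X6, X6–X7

A tree decomposition must satisfy three properties: every vertex lies in some bag; for every edge, both endpoints lie together in some bag; and for every vertex, the bags containing it form a connected subtree. Here bags containing vertex a are not connected in the tree, so the decomposition is invalid.

No — bags containing vertex a are not connected in the tree.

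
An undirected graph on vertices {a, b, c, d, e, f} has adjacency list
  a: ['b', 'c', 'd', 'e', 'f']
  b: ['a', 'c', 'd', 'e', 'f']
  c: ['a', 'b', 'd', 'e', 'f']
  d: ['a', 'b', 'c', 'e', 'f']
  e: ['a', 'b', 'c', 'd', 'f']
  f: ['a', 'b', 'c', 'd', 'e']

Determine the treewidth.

A width-5 tree decomposition is:
Bags: B1 = {a, b, c, d, e, f}
Tree: (single bag)
A single bag containing all 6 vertices is trivially a valid decomposition of width 5. Conversely, {a, b, c, d, e, f} is a clique of size 6, and the vertices of any clique must share a bag in every tree decomposition; so some bag has ≥ 6 vertices and tw(G) ≥ 5. Therefore the treewidth is 5.

5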